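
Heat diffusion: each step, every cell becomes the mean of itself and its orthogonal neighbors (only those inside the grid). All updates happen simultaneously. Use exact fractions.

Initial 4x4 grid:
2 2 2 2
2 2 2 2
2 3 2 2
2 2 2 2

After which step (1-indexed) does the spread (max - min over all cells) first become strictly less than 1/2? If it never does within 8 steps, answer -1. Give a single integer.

Step 1: max=9/4, min=2, spread=1/4
  -> spread < 1/2 first at step 1
Step 2: max=111/50, min=2, spread=11/50
Step 3: max=5167/2400, min=2, spread=367/2400
Step 4: max=23171/10800, min=1213/600, spread=1337/10800
Step 5: max=689669/324000, min=36469/18000, spread=33227/324000
Step 6: max=20654327/9720000, min=220049/108000, spread=849917/9720000
Step 7: max=616914347/291600000, min=3308533/1620000, spread=21378407/291600000
Step 8: max=18462462371/8748000000, min=995688343/486000000, spread=540072197/8748000000

Answer: 1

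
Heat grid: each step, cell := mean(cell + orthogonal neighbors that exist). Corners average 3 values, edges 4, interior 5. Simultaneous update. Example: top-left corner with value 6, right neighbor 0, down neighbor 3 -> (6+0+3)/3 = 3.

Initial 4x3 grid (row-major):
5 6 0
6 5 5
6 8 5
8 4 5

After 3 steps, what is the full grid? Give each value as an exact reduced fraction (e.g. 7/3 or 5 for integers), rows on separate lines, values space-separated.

After step 1:
  17/3 4 11/3
  11/2 6 15/4
  7 28/5 23/4
  6 25/4 14/3
After step 2:
  91/18 29/6 137/36
  145/24 497/100 115/24
  241/40 153/25 593/120
  77/12 1351/240 50/9
After step 3:
  1147/216 8399/1800 967/216
  19883/3600 8027/1500 8329/1800
  7381/1200 33223/6000 4817/900
  4337/720 85397/14400 11611/2160

Answer: 1147/216 8399/1800 967/216
19883/3600 8027/1500 8329/1800
7381/1200 33223/6000 4817/900
4337/720 85397/14400 11611/2160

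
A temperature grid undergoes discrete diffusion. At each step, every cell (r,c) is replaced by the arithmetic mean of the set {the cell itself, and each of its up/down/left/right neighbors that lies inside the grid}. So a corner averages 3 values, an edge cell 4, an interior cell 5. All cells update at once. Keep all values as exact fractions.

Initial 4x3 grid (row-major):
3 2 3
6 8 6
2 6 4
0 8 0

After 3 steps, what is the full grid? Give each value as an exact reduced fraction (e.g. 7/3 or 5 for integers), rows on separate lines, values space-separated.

Answer: 9181/2160 7973/1800 9481/2160
32137/7200 13633/3000 33637/7200
29807/7200 6779/1500 3523/800
8531/2160 28487/7200 3037/720

Derivation:
After step 1:
  11/3 4 11/3
  19/4 28/5 21/4
  7/2 28/5 4
  10/3 7/2 4
After step 2:
  149/36 127/30 155/36
  1051/240 126/25 1111/240
  1031/240 111/25 377/80
  31/9 493/120 23/6
After step 3:
  9181/2160 7973/1800 9481/2160
  32137/7200 13633/3000 33637/7200
  29807/7200 6779/1500 3523/800
  8531/2160 28487/7200 3037/720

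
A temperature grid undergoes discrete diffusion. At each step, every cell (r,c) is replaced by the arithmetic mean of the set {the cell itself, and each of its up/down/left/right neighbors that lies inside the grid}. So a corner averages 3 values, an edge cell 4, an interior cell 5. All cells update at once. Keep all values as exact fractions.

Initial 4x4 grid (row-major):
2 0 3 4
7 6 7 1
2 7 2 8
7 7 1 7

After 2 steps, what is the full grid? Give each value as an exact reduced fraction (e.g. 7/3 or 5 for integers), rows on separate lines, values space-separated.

Answer: 10/3 293/80 763/240 67/18
23/5 21/5 227/50 479/120
151/30 529/100 447/100 119/24
199/36 1193/240 241/48 169/36

Derivation:
After step 1:
  3 11/4 7/2 8/3
  17/4 27/5 19/5 5
  23/4 24/5 5 9/2
  16/3 11/2 17/4 16/3
After step 2:
  10/3 293/80 763/240 67/18
  23/5 21/5 227/50 479/120
  151/30 529/100 447/100 119/24
  199/36 1193/240 241/48 169/36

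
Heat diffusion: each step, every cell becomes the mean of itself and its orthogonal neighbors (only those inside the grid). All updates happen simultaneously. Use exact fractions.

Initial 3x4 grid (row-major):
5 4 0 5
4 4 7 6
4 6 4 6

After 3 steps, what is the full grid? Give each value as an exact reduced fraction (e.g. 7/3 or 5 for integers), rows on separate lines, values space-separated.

After step 1:
  13/3 13/4 4 11/3
  17/4 5 21/5 6
  14/3 9/2 23/4 16/3
After step 2:
  71/18 199/48 907/240 41/9
  73/16 106/25 499/100 24/5
  161/36 239/48 1187/240 205/36
After step 3:
  911/216 28997/7200 31447/7200 9457/2160
  20663/4800 9167/2000 4551/1000 501/100
  1009/216 33547/7200 37097/7200 11117/2160

Answer: 911/216 28997/7200 31447/7200 9457/2160
20663/4800 9167/2000 4551/1000 501/100
1009/216 33547/7200 37097/7200 11117/2160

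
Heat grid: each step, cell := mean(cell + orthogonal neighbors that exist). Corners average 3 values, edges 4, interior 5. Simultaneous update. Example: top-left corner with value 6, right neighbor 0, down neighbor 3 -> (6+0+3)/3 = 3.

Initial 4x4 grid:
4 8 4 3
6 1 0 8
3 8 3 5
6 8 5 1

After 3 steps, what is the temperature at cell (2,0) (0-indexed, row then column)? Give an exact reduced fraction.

Step 1: cell (2,0) = 23/4
Step 2: cell (2,0) = 1171/240
Step 3: cell (2,0) = 37939/7200
Full grid after step 3:
  3407/720 2597/600 169/40 331/80
  3691/800 9109/2000 8097/2000 1961/480
  37939/7200 28207/6000 26371/6000 5867/1440
  11701/2160 9571/1800 1637/360 9217/2160

Answer: 37939/7200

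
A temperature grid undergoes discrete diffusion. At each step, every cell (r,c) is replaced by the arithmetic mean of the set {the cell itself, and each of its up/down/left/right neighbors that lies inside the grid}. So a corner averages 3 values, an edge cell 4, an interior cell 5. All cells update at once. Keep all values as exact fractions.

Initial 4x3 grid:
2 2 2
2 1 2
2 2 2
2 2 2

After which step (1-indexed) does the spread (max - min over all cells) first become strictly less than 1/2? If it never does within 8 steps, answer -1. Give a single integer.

Answer: 1

Derivation:
Step 1: max=2, min=7/4, spread=1/4
  -> spread < 1/2 first at step 1
Step 2: max=2, min=177/100, spread=23/100
Step 3: max=787/400, min=8789/4800, spread=131/960
Step 4: max=14009/7200, min=79849/43200, spread=841/8640
Step 5: max=2786627/1440000, min=32017949/17280000, spread=56863/691200
Step 6: max=24930457/12960000, min=289505659/155520000, spread=386393/6220800
Step 7: max=9947641187/5184000000, min=116022276869/62208000000, spread=26795339/497664000
Step 8: max=594993850333/311040000000, min=6981144285871/3732480000000, spread=254051069/5971968000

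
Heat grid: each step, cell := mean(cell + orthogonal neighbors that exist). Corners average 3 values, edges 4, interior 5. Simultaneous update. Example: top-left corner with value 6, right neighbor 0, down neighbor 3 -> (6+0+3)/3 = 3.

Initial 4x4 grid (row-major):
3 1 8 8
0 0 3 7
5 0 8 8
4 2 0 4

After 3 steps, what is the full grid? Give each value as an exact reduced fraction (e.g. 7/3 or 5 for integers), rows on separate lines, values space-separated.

Answer: 4493/2160 2279/720 16559/3600 13057/2160
665/288 16151/6000 27907/6000 40393/7200
16321/7200 18199/6000 7777/2000 2519/480
1169/432 9773/3600 919/240 1057/240

Derivation:
After step 1:
  4/3 3 5 23/3
  2 4/5 26/5 13/2
  9/4 3 19/5 27/4
  11/3 3/2 7/2 4
After step 2:
  19/9 38/15 313/60 115/18
  383/240 14/5 213/50 1567/240
  131/48 227/100 89/20 421/80
  89/36 35/12 16/5 19/4
After step 3:
  4493/2160 2279/720 16559/3600 13057/2160
  665/288 16151/6000 27907/6000 40393/7200
  16321/7200 18199/6000 7777/2000 2519/480
  1169/432 9773/3600 919/240 1057/240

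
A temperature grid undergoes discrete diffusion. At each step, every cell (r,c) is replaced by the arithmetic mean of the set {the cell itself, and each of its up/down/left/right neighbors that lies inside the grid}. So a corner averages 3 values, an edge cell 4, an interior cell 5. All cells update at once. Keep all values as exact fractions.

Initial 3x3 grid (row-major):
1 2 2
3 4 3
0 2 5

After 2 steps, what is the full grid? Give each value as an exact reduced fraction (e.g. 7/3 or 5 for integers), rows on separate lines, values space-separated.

Answer: 25/12 563/240 97/36
127/60 133/50 359/120
77/36 211/80 115/36

Derivation:
After step 1:
  2 9/4 7/3
  2 14/5 7/2
  5/3 11/4 10/3
After step 2:
  25/12 563/240 97/36
  127/60 133/50 359/120
  77/36 211/80 115/36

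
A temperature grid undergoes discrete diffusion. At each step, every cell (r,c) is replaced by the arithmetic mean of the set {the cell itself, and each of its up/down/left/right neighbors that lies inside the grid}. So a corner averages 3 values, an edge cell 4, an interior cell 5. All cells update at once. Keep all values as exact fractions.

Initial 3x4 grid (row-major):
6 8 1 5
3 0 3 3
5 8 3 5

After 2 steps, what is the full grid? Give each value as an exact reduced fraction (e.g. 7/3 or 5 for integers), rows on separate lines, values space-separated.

Answer: 155/36 271/60 13/4 15/4
189/40 353/100 97/25 19/6
77/18 1109/240 173/48 149/36

Derivation:
After step 1:
  17/3 15/4 17/4 3
  7/2 22/5 2 4
  16/3 4 19/4 11/3
After step 2:
  155/36 271/60 13/4 15/4
  189/40 353/100 97/25 19/6
  77/18 1109/240 173/48 149/36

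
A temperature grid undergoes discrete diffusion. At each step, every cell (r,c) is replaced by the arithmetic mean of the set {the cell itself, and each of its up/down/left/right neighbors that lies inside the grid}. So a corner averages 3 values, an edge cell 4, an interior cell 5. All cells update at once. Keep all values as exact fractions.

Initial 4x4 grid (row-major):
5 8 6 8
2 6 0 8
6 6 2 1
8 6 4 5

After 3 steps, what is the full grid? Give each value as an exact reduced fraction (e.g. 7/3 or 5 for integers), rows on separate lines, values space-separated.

After step 1:
  5 25/4 11/2 22/3
  19/4 22/5 22/5 17/4
  11/2 26/5 13/5 4
  20/3 6 17/4 10/3
After step 2:
  16/3 423/80 1409/240 205/36
  393/80 5 423/100 1199/240
  1327/240 237/50 409/100 851/240
  109/18 1327/240 971/240 139/36
After step 3:
  233/45 2579/480 37949/7200 2981/540
  831/160 2417/500 1814/375 33239/7200
  38227/7200 14933/3000 12391/3000 29687/7200
  6161/1080 36667/7200 31547/7200 4123/1080

Answer: 233/45 2579/480 37949/7200 2981/540
831/160 2417/500 1814/375 33239/7200
38227/7200 14933/3000 12391/3000 29687/7200
6161/1080 36667/7200 31547/7200 4123/1080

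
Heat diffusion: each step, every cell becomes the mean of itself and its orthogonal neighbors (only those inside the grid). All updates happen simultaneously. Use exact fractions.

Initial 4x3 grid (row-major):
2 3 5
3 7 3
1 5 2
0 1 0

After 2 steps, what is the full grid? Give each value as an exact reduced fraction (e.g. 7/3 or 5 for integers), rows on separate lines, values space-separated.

After step 1:
  8/3 17/4 11/3
  13/4 21/5 17/4
  9/4 16/5 5/2
  2/3 3/2 1
After step 2:
  61/18 887/240 73/18
  371/120 383/100 877/240
  281/120 273/100 219/80
  53/36 191/120 5/3

Answer: 61/18 887/240 73/18
371/120 383/100 877/240
281/120 273/100 219/80
53/36 191/120 5/3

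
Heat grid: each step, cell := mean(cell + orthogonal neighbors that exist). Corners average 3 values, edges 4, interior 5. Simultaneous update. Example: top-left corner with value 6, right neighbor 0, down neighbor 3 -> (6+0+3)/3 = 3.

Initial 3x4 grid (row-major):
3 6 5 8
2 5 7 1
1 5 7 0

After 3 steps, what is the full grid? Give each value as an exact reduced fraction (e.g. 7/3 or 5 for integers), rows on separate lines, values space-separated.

Answer: 110/27 6599/1440 7313/1440 2069/432
10763/2880 5323/1200 2759/600 3239/720
199/54 5819/1440 6233/1440 1745/432

Derivation:
After step 1:
  11/3 19/4 13/2 14/3
  11/4 5 5 4
  8/3 9/2 19/4 8/3
After step 2:
  67/18 239/48 251/48 91/18
  169/48 22/5 101/20 49/12
  119/36 203/48 203/48 137/36
After step 3:
  110/27 6599/1440 7313/1440 2069/432
  10763/2880 5323/1200 2759/600 3239/720
  199/54 5819/1440 6233/1440 1745/432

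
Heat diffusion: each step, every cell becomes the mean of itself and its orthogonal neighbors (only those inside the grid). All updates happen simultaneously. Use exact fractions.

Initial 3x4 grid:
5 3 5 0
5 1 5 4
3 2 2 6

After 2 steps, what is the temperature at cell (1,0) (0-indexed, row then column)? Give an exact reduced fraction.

Answer: 431/120

Derivation:
Step 1: cell (1,0) = 7/2
Step 2: cell (1,0) = 431/120
Full grid after step 2:
  34/9 857/240 263/80 10/3
  431/120 78/25 347/100 283/80
  53/18 737/240 263/80 23/6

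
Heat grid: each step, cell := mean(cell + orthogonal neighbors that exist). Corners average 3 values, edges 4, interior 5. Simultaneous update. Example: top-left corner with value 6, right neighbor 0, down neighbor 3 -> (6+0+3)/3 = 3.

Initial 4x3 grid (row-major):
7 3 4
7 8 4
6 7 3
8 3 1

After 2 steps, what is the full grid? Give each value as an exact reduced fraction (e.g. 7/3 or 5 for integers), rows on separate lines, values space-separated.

Answer: 109/18 619/120 167/36
191/30 569/100 539/120
94/15 267/50 487/120
209/36 363/80 65/18

Derivation:
After step 1:
  17/3 11/2 11/3
  7 29/5 19/4
  7 27/5 15/4
  17/3 19/4 7/3
After step 2:
  109/18 619/120 167/36
  191/30 569/100 539/120
  94/15 267/50 487/120
  209/36 363/80 65/18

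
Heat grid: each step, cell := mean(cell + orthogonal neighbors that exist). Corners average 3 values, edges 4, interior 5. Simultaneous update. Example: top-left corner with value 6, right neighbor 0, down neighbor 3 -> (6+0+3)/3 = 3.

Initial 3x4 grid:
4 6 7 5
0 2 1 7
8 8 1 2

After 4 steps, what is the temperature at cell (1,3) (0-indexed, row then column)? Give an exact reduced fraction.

Answer: 717521/172800

Derivation:
Step 1: cell (1,3) = 15/4
Step 2: cell (1,3) = 1021/240
Step 3: cell (1,3) = 11707/2880
Step 4: cell (1,3) = 717521/172800
Full grid after step 4:
  52711/12960 8897/2160 46891/10800 113537/25920
  69731/17280 73423/18000 291157/72000 717521/172800
  26633/6480 34403/8640 169039/43200 99707/25920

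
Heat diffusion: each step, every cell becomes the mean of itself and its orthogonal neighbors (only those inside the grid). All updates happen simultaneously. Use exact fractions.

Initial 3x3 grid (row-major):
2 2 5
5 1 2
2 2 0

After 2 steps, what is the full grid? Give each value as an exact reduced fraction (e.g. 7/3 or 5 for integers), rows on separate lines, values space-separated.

After step 1:
  3 5/2 3
  5/2 12/5 2
  3 5/4 4/3
After step 2:
  8/3 109/40 5/2
  109/40 213/100 131/60
  9/4 479/240 55/36

Answer: 8/3 109/40 5/2
109/40 213/100 131/60
9/4 479/240 55/36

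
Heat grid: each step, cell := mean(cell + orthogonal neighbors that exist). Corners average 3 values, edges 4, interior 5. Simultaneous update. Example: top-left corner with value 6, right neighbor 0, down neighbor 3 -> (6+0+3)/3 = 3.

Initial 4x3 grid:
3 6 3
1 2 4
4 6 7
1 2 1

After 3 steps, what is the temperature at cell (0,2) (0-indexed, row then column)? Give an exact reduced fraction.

Step 1: cell (0,2) = 13/3
Step 2: cell (0,2) = 71/18
Step 3: cell (0,2) = 533/135
Full grid after step 3:
  901/270 5183/1440 533/135
  1159/360 2191/600 707/180
  557/180 2077/600 1369/360
  392/135 4589/1440 949/270

Answer: 533/135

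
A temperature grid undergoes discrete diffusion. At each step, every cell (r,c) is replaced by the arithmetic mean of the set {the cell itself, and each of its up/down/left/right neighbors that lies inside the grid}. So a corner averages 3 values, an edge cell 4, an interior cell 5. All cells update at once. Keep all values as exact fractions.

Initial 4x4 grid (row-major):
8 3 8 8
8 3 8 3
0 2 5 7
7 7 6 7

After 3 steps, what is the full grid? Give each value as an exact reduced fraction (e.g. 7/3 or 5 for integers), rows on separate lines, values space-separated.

After step 1:
  19/3 11/2 27/4 19/3
  19/4 24/5 27/5 13/2
  17/4 17/5 28/5 11/2
  14/3 11/2 25/4 20/3
After step 2:
  199/36 1403/240 1439/240 235/36
  151/30 477/100 581/100 89/15
  64/15 471/100 523/100 91/15
  173/36 1189/240 1441/240 221/36
After step 3:
  11813/2160 39851/7200 43523/7200 13289/2160
  8819/1800 31403/6000 33287/6000 1369/225
  8467/1800 28717/6000 6677/1200 2629/450
  10099/2160 36853/7200 40189/7200 13111/2160

Answer: 11813/2160 39851/7200 43523/7200 13289/2160
8819/1800 31403/6000 33287/6000 1369/225
8467/1800 28717/6000 6677/1200 2629/450
10099/2160 36853/7200 40189/7200 13111/2160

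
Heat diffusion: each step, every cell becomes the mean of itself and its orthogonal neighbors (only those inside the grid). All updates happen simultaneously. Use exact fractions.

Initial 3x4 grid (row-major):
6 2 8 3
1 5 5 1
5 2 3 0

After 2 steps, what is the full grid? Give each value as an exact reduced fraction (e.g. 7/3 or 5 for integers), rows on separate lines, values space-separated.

Answer: 25/6 63/16 363/80 43/12
155/48 413/100 333/100 719/240
32/9 143/48 719/240 73/36

Derivation:
After step 1:
  3 21/4 9/2 4
  17/4 3 22/5 9/4
  8/3 15/4 5/2 4/3
After step 2:
  25/6 63/16 363/80 43/12
  155/48 413/100 333/100 719/240
  32/9 143/48 719/240 73/36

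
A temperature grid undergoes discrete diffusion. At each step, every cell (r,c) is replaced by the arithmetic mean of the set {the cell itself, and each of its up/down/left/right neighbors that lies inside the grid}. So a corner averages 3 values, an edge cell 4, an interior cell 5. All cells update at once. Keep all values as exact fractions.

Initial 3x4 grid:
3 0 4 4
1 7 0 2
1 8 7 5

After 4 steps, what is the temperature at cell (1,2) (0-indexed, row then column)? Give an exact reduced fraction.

Answer: 142201/40000

Derivation:
Step 1: cell (1,2) = 4
Step 2: cell (1,2) = 339/100
Step 3: cell (1,2) = 1903/500
Step 4: cell (1,2) = 142201/40000
Full grid after step 4:
  96961/32400 40439/13500 175601/54000 415789/129600
  700759/216000 641167/180000 142201/40000 1058927/288000
  243497/64800 837149/216000 890029/216000 513239/129600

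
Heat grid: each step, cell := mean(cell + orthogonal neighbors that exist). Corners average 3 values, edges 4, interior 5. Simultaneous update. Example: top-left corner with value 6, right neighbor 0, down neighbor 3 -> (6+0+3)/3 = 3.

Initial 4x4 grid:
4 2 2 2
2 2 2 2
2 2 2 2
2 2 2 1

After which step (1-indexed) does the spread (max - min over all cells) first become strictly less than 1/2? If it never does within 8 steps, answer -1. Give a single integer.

Answer: 4

Derivation:
Step 1: max=8/3, min=5/3, spread=1
Step 2: max=23/9, min=31/18, spread=5/6
Step 3: max=257/108, min=391/216, spread=41/72
Step 4: max=7523/3240, min=11917/6480, spread=1043/2160
  -> spread < 1/2 first at step 4
Step 5: max=219953/97200, min=363247/194400, spread=25553/64800
Step 6: max=6490661/2916000, min=11043733/5832000, spread=645863/1944000
Step 7: max=23986729/10935000, min=67021949/34992000, spread=16225973/58320000
Step 8: max=5692209383/2624400000, min=10156396417/5248800000, spread=409340783/1749600000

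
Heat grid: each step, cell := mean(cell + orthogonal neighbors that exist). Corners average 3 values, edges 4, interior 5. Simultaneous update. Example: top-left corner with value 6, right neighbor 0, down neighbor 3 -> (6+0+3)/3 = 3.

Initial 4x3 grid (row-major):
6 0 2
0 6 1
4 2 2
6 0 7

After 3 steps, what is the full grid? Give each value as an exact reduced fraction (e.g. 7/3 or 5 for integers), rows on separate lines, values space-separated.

After step 1:
  2 7/2 1
  4 9/5 11/4
  3 14/5 3
  10/3 15/4 3
After step 2:
  19/6 83/40 29/12
  27/10 297/100 171/80
  197/60 287/100 231/80
  121/36 773/240 13/4
After step 3:
  953/360 6377/2400 1591/720
  303/100 5101/2000 6247/2400
  10993/3600 9139/3000 2229/800
  7103/2160 45727/14400 1123/360

Answer: 953/360 6377/2400 1591/720
303/100 5101/2000 6247/2400
10993/3600 9139/3000 2229/800
7103/2160 45727/14400 1123/360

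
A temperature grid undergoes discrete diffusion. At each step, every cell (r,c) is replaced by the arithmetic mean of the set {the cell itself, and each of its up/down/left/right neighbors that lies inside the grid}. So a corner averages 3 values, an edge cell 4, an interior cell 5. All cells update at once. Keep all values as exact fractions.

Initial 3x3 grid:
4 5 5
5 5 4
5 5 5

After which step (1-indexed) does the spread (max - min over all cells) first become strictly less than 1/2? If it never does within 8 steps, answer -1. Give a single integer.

Step 1: max=5, min=14/3, spread=1/3
  -> spread < 1/2 first at step 1
Step 2: max=59/12, min=1133/240, spread=47/240
Step 3: max=389/80, min=5099/1080, spread=61/432
Step 4: max=209167/43200, min=307363/64800, spread=511/5184
Step 5: max=12500149/2592000, min=18480911/3888000, spread=4309/62208
Step 6: max=249501901/51840000, min=1111416367/233280000, spread=36295/746496
Step 7: max=44835150941/9331200000, min=66774956099/13996800000, spread=305773/8957952
Step 8: max=2687378070527/559872000000, min=4010942488603/839808000000, spread=2575951/107495424

Answer: 1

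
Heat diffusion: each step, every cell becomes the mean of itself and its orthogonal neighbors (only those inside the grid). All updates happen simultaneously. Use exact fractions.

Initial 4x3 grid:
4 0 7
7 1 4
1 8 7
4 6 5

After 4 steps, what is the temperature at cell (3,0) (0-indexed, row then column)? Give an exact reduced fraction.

Answer: 619547/129600

Derivation:
Step 1: cell (3,0) = 11/3
Step 2: cell (3,0) = 173/36
Step 3: cell (3,0) = 2509/540
Step 4: cell (3,0) = 619547/129600
Full grid after step 4:
  239971/64800 837287/216000 260671/64800
  873907/216000 374893/90000 965407/216000
  954067/216000 1717247/360000 39521/8000
  619547/129600 4310713/864000 25361/4800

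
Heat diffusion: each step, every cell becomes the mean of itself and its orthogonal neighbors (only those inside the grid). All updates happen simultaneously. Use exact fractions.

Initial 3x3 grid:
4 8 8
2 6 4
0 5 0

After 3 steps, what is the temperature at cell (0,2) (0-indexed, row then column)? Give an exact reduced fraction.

Answer: 295/54

Derivation:
Step 1: cell (0,2) = 20/3
Step 2: cell (0,2) = 53/9
Step 3: cell (0,2) = 295/54
Full grid after step 3:
  1021/216 7441/1440 295/54
  931/240 5249/1200 6641/1440
  1399/432 9887/2880 551/144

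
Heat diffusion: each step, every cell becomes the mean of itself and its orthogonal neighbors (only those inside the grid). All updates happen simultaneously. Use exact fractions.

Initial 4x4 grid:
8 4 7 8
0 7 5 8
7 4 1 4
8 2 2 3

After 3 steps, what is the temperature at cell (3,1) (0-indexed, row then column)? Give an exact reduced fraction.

Answer: 14267/3600

Derivation:
Step 1: cell (3,1) = 4
Step 2: cell (3,1) = 119/30
Step 3: cell (3,1) = 14267/3600
Full grid after step 3:
  721/144 1103/200 10447/1800 13651/2160
  4017/800 1911/400 31549/6000 38953/7200
  33169/7200 26383/6000 8001/2000 403/96
  9937/2160 14267/3600 829/240 271/80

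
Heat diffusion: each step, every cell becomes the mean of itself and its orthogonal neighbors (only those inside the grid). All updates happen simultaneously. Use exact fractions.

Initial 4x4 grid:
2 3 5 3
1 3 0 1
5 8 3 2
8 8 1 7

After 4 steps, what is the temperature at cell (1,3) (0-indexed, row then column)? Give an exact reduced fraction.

Step 1: cell (1,3) = 3/2
Step 2: cell (1,3) = 203/80
Step 3: cell (1,3) = 2033/800
Step 4: cell (1,3) = 67939/24000
Full grid after step 4:
  67981/21600 26423/9000 12517/4500 55939/21600
  263959/72000 208327/60000 60083/20000 67939/24000
  112469/24000 257639/60000 672683/180000 139159/43200
  12661/2400 44869/9000 2836/675 241721/64800

Answer: 67939/24000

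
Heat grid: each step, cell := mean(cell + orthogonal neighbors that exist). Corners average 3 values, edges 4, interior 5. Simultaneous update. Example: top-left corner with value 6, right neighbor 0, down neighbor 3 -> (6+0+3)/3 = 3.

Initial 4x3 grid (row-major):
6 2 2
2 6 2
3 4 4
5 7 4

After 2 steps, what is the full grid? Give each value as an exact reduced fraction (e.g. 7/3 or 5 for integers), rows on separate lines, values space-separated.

Answer: 139/36 47/15 19/6
857/240 79/20 61/20
351/80 4 21/5
9/2 99/20 9/2

Derivation:
After step 1:
  10/3 4 2
  17/4 16/5 7/2
  7/2 24/5 7/2
  5 5 5
After step 2:
  139/36 47/15 19/6
  857/240 79/20 61/20
  351/80 4 21/5
  9/2 99/20 9/2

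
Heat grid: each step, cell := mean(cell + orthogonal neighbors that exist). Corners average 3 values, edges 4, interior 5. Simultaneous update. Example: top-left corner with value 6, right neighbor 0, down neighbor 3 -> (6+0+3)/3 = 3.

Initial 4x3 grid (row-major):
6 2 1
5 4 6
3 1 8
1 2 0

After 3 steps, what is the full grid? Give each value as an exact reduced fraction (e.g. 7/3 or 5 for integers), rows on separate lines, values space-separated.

After step 1:
  13/3 13/4 3
  9/2 18/5 19/4
  5/2 18/5 15/4
  2 1 10/3
After step 2:
  145/36 851/240 11/3
  56/15 197/50 151/40
  63/20 289/100 463/120
  11/6 149/60 97/36
After step 3:
  8141/2160 54649/14400 293/80
  6683/1800 21461/6000 381/100
  1741/600 9793/3000 1487/450
  112/45 8911/3600 3253/1080

Answer: 8141/2160 54649/14400 293/80
6683/1800 21461/6000 381/100
1741/600 9793/3000 1487/450
112/45 8911/3600 3253/1080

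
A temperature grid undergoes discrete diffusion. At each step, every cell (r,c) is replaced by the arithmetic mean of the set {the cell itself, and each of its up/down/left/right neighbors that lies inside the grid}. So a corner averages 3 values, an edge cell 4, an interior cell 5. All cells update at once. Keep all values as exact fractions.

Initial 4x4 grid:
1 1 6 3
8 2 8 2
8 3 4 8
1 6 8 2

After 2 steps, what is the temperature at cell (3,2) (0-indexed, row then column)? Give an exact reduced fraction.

Answer: 217/40

Derivation:
Step 1: cell (3,2) = 5
Step 2: cell (3,2) = 217/40
Full grid after step 2:
  127/36 221/60 113/30 161/36
  1049/240 413/100 99/20 1039/240
  387/80 247/50 121/25 429/80
  29/6 191/40 217/40 5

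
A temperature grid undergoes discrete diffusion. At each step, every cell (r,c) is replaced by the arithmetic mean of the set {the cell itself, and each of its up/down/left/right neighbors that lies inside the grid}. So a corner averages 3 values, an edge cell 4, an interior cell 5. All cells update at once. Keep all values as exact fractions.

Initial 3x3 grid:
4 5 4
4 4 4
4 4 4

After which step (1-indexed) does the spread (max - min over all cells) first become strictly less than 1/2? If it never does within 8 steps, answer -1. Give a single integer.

Step 1: max=13/3, min=4, spread=1/3
  -> spread < 1/2 first at step 1
Step 2: max=1027/240, min=4, spread=67/240
Step 3: max=9077/2160, min=807/200, spread=1807/10800
Step 4: max=3613963/864000, min=21961/5400, spread=33401/288000
Step 5: max=32333933/7776000, min=2203391/540000, spread=3025513/38880000
Step 6: max=12906526867/3110400000, min=117955949/28800000, spread=53531/995328
Step 7: max=772528925849/186624000000, min=31895116051/7776000000, spread=450953/11943936
Step 8: max=46298663560603/11197440000000, min=3833488610519/933120000000, spread=3799043/143327232

Answer: 1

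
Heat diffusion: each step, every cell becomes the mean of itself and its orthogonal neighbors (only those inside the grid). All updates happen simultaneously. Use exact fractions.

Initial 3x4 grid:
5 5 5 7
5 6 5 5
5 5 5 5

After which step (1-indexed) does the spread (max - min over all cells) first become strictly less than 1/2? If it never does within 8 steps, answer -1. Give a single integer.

Step 1: max=17/3, min=5, spread=2/3
Step 2: max=50/9, min=409/80, spread=319/720
  -> spread < 1/2 first at step 2
Step 3: max=11737/2160, min=1847/360, spread=131/432
Step 4: max=87151/16200, min=222551/43200, spread=5911/25920
Step 5: max=20770181/3888000, min=13374979/2592000, spread=56617/311040
Step 6: max=1240212829/233280000, min=804743861/155520000, spread=2647763/18662400
Step 7: max=74166891311/13996800000, min=48387457999/9331200000, spread=25371269/223948800
Step 8: max=4438897973749/839808000000, min=2908965142541/559872000000, spread=1207204159/13436928000

Answer: 2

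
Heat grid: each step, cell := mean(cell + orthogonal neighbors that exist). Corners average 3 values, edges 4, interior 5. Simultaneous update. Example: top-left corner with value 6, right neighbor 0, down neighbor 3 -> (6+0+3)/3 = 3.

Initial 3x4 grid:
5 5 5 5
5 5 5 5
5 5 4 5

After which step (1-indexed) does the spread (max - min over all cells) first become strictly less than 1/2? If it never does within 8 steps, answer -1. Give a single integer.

Step 1: max=5, min=14/3, spread=1/3
  -> spread < 1/2 first at step 1
Step 2: max=5, min=569/120, spread=31/120
Step 3: max=5, min=5189/1080, spread=211/1080
Step 4: max=8953/1800, min=523103/108000, spread=14077/108000
Step 5: max=536317/108000, min=4719593/972000, spread=5363/48600
Step 6: max=297131/60000, min=142059191/29160000, spread=93859/1166400
Step 7: max=480663533/97200000, min=8537725519/1749600000, spread=4568723/69984000
Step 8: max=14398381111/2916000000, min=513099564371/104976000000, spread=8387449/167961600

Answer: 1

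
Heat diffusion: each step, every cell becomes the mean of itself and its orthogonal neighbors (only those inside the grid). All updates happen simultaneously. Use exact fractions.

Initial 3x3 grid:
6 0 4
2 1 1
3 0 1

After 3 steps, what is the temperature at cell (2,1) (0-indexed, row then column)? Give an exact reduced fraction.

Answer: 22321/14400

Derivation:
Step 1: cell (2,1) = 5/4
Step 2: cell (2,1) = 263/240
Step 3: cell (2,1) = 22321/14400
Full grid after step 3:
  4903/2160 31471/14400 1889/1080
  7849/3600 9877/6000 23071/14400
  3673/2160 22321/14400 637/540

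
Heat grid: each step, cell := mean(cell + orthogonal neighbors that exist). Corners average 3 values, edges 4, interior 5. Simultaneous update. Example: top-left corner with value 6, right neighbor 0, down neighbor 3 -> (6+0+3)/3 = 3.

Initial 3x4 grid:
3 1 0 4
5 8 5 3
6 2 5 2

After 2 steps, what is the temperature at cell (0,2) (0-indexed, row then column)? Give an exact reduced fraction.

Answer: 361/120

Derivation:
Step 1: cell (0,2) = 5/2
Step 2: cell (0,2) = 361/120
Full grid after step 2:
  23/6 127/40 361/120 25/9
  511/120 443/100 179/50 401/120
  181/36 1037/240 977/240 31/9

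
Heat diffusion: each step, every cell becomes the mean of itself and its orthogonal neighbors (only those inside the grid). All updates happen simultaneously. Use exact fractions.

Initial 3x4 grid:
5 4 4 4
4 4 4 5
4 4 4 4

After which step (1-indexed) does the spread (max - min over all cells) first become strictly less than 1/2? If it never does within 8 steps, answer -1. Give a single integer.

Answer: 1

Derivation:
Step 1: max=13/3, min=4, spread=1/3
  -> spread < 1/2 first at step 1
Step 2: max=1027/240, min=4, spread=67/240
Step 3: max=4561/1080, min=587/144, spread=317/2160
Step 4: max=3625051/864000, min=49123/12000, spread=17639/172800
Step 5: max=32580641/7776000, min=10658087/2592000, spread=30319/388800
Step 6: max=1949192959/466560000, min=641506853/155520000, spread=61681/1166400
Step 7: max=116854226981/27993600000, min=475678567/115200000, spread=1580419/34992000
Step 8: max=7001870194879/1679616000000, min=2315136014293/559872000000, spread=7057769/209952000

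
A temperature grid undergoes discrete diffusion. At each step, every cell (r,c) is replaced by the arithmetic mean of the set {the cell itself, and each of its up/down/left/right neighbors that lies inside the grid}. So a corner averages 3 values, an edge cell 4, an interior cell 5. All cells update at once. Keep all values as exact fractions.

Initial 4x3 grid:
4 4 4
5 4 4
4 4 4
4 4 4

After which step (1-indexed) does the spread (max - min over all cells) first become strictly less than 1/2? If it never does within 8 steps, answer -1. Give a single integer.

Step 1: max=13/3, min=4, spread=1/3
  -> spread < 1/2 first at step 1
Step 2: max=511/120, min=4, spread=31/120
Step 3: max=4531/1080, min=4, spread=211/1080
Step 4: max=448897/108000, min=7247/1800, spread=14077/108000
Step 5: max=4028407/972000, min=435683/108000, spread=5363/48600
Step 6: max=120380809/29160000, min=242869/60000, spread=93859/1166400
Step 7: max=7208674481/1749600000, min=394136467/97200000, spread=4568723/69984000
Step 8: max=431684435629/104976000000, min=11845618889/2916000000, spread=8387449/167961600

Answer: 1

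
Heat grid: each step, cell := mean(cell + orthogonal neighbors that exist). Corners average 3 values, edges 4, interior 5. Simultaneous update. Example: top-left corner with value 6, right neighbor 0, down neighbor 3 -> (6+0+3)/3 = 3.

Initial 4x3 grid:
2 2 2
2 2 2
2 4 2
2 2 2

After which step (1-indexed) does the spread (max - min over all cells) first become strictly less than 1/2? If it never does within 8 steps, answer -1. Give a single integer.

Answer: 2

Derivation:
Step 1: max=5/2, min=2, spread=1/2
Step 2: max=123/50, min=2, spread=23/50
  -> spread < 1/2 first at step 2
Step 3: max=5611/2400, min=413/200, spread=131/480
Step 4: max=49751/21600, min=7591/3600, spread=841/4320
Step 5: max=19822051/8640000, min=1533373/720000, spread=56863/345600
Step 6: max=177054341/77760000, min=13949543/6480000, spread=386393/3110400
Step 7: max=70601723131/31104000000, min=5604358813/2592000000, spread=26795339/248832000
Step 8: max=4216295714129/1866240000000, min=338126149667/155520000000, spread=254051069/2985984000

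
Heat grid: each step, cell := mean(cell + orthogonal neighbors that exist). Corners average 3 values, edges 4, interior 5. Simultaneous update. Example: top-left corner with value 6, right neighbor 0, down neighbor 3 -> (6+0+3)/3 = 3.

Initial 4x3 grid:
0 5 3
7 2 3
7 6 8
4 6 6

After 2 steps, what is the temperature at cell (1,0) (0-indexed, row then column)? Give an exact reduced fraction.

Step 1: cell (1,0) = 4
Step 2: cell (1,0) = 93/20
Full grid after step 2:
  7/2 443/120 61/18
  93/20 209/50 1081/240
  161/30 553/100 1333/240
  103/18 709/120 215/36

Answer: 93/20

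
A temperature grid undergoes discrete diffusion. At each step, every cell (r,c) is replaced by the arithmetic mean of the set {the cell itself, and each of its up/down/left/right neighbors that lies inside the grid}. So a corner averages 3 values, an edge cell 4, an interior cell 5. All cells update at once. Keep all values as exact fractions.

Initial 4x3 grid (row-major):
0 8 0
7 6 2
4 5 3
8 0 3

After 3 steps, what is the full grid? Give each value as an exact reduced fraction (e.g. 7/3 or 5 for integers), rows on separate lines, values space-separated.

Answer: 3317/720 28337/7200 4063/1080
3573/800 26081/6000 12391/3600
11299/2400 7677/2000 2131/600
3007/720 391/100 563/180

Derivation:
After step 1:
  5 7/2 10/3
  17/4 28/5 11/4
  6 18/5 13/4
  4 4 2
After step 2:
  17/4 523/120 115/36
  417/80 197/50 56/15
  357/80 449/100 29/10
  14/3 17/5 37/12
After step 3:
  3317/720 28337/7200 4063/1080
  3573/800 26081/6000 12391/3600
  11299/2400 7677/2000 2131/600
  3007/720 391/100 563/180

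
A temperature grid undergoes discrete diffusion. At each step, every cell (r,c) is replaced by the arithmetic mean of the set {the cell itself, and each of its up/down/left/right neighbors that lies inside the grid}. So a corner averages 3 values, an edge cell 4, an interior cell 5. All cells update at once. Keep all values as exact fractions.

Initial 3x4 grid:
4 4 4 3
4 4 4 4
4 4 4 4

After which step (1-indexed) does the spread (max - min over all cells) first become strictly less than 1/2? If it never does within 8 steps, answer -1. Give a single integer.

Answer: 1

Derivation:
Step 1: max=4, min=11/3, spread=1/3
  -> spread < 1/2 first at step 1
Step 2: max=4, min=67/18, spread=5/18
Step 3: max=4, min=823/216, spread=41/216
Step 4: max=4, min=99463/25920, spread=4217/25920
Step 5: max=28721/7200, min=6011651/1555200, spread=38417/311040
Step 6: max=573403/144000, min=362047789/93312000, spread=1903471/18662400
Step 7: max=17164241/4320000, min=21793890911/5598720000, spread=18038617/223948800
Step 8: max=1542273241/388800000, min=1310424617149/335923200000, spread=883978523/13436928000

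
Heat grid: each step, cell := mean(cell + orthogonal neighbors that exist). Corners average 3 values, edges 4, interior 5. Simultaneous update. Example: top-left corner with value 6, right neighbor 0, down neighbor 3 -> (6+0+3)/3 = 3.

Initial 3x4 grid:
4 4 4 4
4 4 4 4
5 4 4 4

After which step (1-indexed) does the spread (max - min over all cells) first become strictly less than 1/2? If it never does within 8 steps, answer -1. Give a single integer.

Answer: 1

Derivation:
Step 1: max=13/3, min=4, spread=1/3
  -> spread < 1/2 first at step 1
Step 2: max=77/18, min=4, spread=5/18
Step 3: max=905/216, min=4, spread=41/216
Step 4: max=107897/25920, min=4, spread=4217/25920
Step 5: max=6429949/1555200, min=28879/7200, spread=38417/311040
Step 6: max=384448211/93312000, min=578597/144000, spread=1903471/18662400
Step 7: max=22995869089/5598720000, min=17395759/4320000, spread=18038617/223948800
Step 8: max=1376960982851/335923200000, min=1568126759/388800000, spread=883978523/13436928000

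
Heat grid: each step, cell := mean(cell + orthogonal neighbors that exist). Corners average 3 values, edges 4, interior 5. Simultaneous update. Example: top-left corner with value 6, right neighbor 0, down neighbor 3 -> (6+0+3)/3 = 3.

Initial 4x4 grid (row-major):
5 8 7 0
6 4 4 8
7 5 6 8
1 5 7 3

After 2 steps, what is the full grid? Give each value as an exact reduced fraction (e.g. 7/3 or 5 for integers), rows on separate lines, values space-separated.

Answer: 107/18 1349/240 431/80 59/12
1319/240 281/50 539/100 441/80
1199/240 521/100 287/50 93/16
163/36 1169/240 87/16 35/6

Derivation:
After step 1:
  19/3 6 19/4 5
  11/2 27/5 29/5 5
  19/4 27/5 6 25/4
  13/3 9/2 21/4 6
After step 2:
  107/18 1349/240 431/80 59/12
  1319/240 281/50 539/100 441/80
  1199/240 521/100 287/50 93/16
  163/36 1169/240 87/16 35/6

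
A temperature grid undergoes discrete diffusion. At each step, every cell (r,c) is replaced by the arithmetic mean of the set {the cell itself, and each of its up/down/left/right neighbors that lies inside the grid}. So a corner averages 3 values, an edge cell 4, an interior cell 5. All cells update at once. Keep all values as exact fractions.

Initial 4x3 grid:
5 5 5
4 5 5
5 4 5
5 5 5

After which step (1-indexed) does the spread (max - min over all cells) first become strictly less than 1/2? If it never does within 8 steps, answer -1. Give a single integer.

Step 1: max=5, min=9/2, spread=1/2
Step 2: max=5, min=1111/240, spread=89/240
  -> spread < 1/2 first at step 2
Step 3: max=3911/800, min=11293/2400, spread=11/60
Step 4: max=105383/21600, min=1024453/216000, spread=29377/216000
Step 5: max=2615483/540000, min=1285829/270000, spread=1753/21600
Step 6: max=188061959/38880000, min=27532193/5760000, spread=71029/1244160
Step 7: max=11254976381/2332800000, min=18601283771/3888000000, spread=7359853/182250000
Step 8: max=224910664193/46656000000, min=99325855433/20736000000, spread=45679663/1492992000

Answer: 2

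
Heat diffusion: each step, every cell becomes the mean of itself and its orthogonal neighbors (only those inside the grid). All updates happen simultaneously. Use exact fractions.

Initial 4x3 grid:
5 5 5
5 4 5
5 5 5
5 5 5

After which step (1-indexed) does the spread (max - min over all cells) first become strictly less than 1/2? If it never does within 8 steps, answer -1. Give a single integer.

Step 1: max=5, min=19/4, spread=1/4
  -> spread < 1/2 first at step 1
Step 2: max=5, min=477/100, spread=23/100
Step 3: max=1987/400, min=23189/4800, spread=131/960
Step 4: max=35609/7200, min=209449/43200, spread=841/8640
Step 5: max=7106627/1440000, min=83857949/17280000, spread=56863/691200
Step 6: max=63810457/12960000, min=756065659/155520000, spread=386393/6220800
Step 7: max=25499641187/5184000000, min=302646276869/62208000000, spread=26795339/497664000
Step 8: max=1528113850333/311040000000, min=18178584285871/3732480000000, spread=254051069/5971968000

Answer: 1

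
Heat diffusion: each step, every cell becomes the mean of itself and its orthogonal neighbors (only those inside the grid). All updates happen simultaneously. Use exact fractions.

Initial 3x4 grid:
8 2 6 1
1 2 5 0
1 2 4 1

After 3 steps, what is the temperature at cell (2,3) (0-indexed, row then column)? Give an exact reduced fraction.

Step 1: cell (2,3) = 5/3
Step 2: cell (2,3) = 77/36
Step 3: cell (2,3) = 1261/540
Full grid after step 3:
  1771/540 3101/900 11059/3600 5939/2160
  218/75 5713/2000 711/250 11717/4800
  5069/2160 18233/7200 17593/7200 1261/540

Answer: 1261/540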